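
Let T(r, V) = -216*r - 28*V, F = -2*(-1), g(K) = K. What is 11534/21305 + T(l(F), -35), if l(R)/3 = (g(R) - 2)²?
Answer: 20890434/21305 ≈ 980.54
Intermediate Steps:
F = 2
l(R) = 3*(-2 + R)² (l(R) = 3*(R - 2)² = 3*(-2 + R)²)
11534/21305 + T(l(F), -35) = 11534/21305 + (-648*(-2 + 2)² - 28*(-35)) = 11534*(1/21305) + (-648*0² + 980) = 11534/21305 + (-648*0 + 980) = 11534/21305 + (-216*0 + 980) = 11534/21305 + (0 + 980) = 11534/21305 + 980 = 20890434/21305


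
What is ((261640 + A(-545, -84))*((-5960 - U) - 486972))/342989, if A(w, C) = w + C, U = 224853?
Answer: -187349780635/342989 ≈ -5.4623e+5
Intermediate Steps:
A(w, C) = C + w
((261640 + A(-545, -84))*((-5960 - U) - 486972))/342989 = ((261640 + (-84 - 545))*((-5960 - 1*224853) - 486972))/342989 = ((261640 - 629)*((-5960 - 224853) - 486972))*(1/342989) = (261011*(-230813 - 486972))*(1/342989) = (261011*(-717785))*(1/342989) = -187349780635*1/342989 = -187349780635/342989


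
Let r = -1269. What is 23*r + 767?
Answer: -28420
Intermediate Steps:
23*r + 767 = 23*(-1269) + 767 = -29187 + 767 = -28420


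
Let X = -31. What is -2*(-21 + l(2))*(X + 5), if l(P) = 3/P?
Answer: -1014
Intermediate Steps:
-2*(-21 + l(2))*(X + 5) = -2*(-21 + 3/2)*(-31 + 5) = -2*(-21 + 3*(½))*(-26) = -2*(-21 + 3/2)*(-26) = -(-39)*(-26) = -2*507 = -1014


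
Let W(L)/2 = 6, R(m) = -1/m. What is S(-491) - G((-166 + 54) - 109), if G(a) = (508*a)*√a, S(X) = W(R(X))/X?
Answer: -12/491 + 112268*I*√221 ≈ -0.02444 + 1.669e+6*I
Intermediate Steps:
W(L) = 12 (W(L) = 2*6 = 12)
S(X) = 12/X
G(a) = 508*a^(3/2)
S(-491) - G((-166 + 54) - 109) = 12/(-491) - 508*((-166 + 54) - 109)^(3/2) = 12*(-1/491) - 508*(-112 - 109)^(3/2) = -12/491 - 508*(-221)^(3/2) = -12/491 - 508*(-221*I*√221) = -12/491 - (-112268)*I*√221 = -12/491 + 112268*I*√221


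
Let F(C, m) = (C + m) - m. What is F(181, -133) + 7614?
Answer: 7795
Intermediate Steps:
F(C, m) = C
F(181, -133) + 7614 = 181 + 7614 = 7795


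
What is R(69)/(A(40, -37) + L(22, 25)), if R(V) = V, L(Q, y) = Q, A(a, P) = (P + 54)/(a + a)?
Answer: 5520/1777 ≈ 3.1064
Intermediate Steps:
A(a, P) = (54 + P)/(2*a) (A(a, P) = (54 + P)/((2*a)) = (54 + P)*(1/(2*a)) = (54 + P)/(2*a))
R(69)/(A(40, -37) + L(22, 25)) = 69/((½)*(54 - 37)/40 + 22) = 69/((½)*(1/40)*17 + 22) = 69/(17/80 + 22) = 69/(1777/80) = 69*(80/1777) = 5520/1777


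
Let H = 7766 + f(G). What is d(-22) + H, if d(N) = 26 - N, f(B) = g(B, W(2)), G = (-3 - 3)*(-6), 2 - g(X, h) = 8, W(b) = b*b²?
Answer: 7808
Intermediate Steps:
W(b) = b³
g(X, h) = -6 (g(X, h) = 2 - 1*8 = 2 - 8 = -6)
G = 36 (G = -6*(-6) = 36)
f(B) = -6
H = 7760 (H = 7766 - 6 = 7760)
d(-22) + H = (26 - 1*(-22)) + 7760 = (26 + 22) + 7760 = 48 + 7760 = 7808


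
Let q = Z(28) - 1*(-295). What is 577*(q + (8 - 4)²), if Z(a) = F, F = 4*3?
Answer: 186371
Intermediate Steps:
F = 12
Z(a) = 12
q = 307 (q = 12 - 1*(-295) = 12 + 295 = 307)
577*(q + (8 - 4)²) = 577*(307 + (8 - 4)²) = 577*(307 + 4²) = 577*(307 + 16) = 577*323 = 186371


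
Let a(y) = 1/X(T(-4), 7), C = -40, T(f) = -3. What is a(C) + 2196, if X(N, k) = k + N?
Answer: 8785/4 ≈ 2196.3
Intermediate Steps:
X(N, k) = N + k
a(y) = ¼ (a(y) = 1/(-3 + 7) = 1/4 = ¼)
a(C) + 2196 = ¼ + 2196 = 8785/4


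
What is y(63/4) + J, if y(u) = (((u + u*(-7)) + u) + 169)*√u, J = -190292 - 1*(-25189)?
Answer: -165103 + 1083*√7/8 ≈ -1.6474e+5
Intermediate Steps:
J = -165103 (J = -190292 + 25189 = -165103)
y(u) = √u*(169 - 5*u) (y(u) = (((u - 7*u) + u) + 169)*√u = ((-6*u + u) + 169)*√u = (-5*u + 169)*√u = (169 - 5*u)*√u = √u*(169 - 5*u))
y(63/4) + J = √(63/4)*(169 - 315/4) - 165103 = √(63*(¼))*(169 - 315/4) - 165103 = √(63/4)*(169 - 5*63/4) - 165103 = (3*√7/2)*(169 - 315/4) - 165103 = (3*√7/2)*(361/4) - 165103 = 1083*√7/8 - 165103 = -165103 + 1083*√7/8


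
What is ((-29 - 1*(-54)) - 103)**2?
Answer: 6084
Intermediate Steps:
((-29 - 1*(-54)) - 103)**2 = ((-29 + 54) - 103)**2 = (25 - 103)**2 = (-78)**2 = 6084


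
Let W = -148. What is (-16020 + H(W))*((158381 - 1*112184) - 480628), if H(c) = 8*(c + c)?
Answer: 7988317228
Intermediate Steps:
H(c) = 16*c (H(c) = 8*(2*c) = 16*c)
(-16020 + H(W))*((158381 - 1*112184) - 480628) = (-16020 + 16*(-148))*((158381 - 1*112184) - 480628) = (-16020 - 2368)*((158381 - 112184) - 480628) = -18388*(46197 - 480628) = -18388*(-434431) = 7988317228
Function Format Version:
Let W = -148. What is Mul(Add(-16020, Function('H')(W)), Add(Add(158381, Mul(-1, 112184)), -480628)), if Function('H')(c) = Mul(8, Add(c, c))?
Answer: 7988317228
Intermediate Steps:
Function('H')(c) = Mul(16, c) (Function('H')(c) = Mul(8, Mul(2, c)) = Mul(16, c))
Mul(Add(-16020, Function('H')(W)), Add(Add(158381, Mul(-1, 112184)), -480628)) = Mul(Add(-16020, Mul(16, -148)), Add(Add(158381, Mul(-1, 112184)), -480628)) = Mul(Add(-16020, -2368), Add(Add(158381, -112184), -480628)) = Mul(-18388, Add(46197, -480628)) = Mul(-18388, -434431) = 7988317228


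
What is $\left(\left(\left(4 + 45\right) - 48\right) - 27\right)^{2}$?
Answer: $676$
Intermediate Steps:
$\left(\left(\left(4 + 45\right) - 48\right) - 27\right)^{2} = \left(\left(49 - 48\right) - 27\right)^{2} = \left(1 - 27\right)^{2} = \left(-26\right)^{2} = 676$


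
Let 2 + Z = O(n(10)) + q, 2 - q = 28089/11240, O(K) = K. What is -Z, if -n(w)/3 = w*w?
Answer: 3400089/11240 ≈ 302.50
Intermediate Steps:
n(w) = -3*w**2 (n(w) = -3*w*w = -3*w**2)
q = -5609/11240 (q = 2 - 28089/11240 = -5609/11240 ≈ -0.49902)
Z = -3400089/11240 (Z = -2 + (-3*10**2 - 5609/11240) = -2 + (-3*100 - 5609/11240) = -2 + (-300 - 5609/11240) = -2 - 3377609/11240 = -3400089/11240 ≈ -302.50)
-Z = -1*(-3400089/11240) = 3400089/11240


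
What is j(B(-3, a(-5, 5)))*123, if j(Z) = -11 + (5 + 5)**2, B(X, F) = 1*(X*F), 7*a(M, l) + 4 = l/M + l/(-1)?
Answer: 10947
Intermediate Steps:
a(M, l) = -4/7 - l/7 + l/(7*M) (a(M, l) = -4/7 + (l/M + l/(-1))/7 = -4/7 + (l/M + l*(-1))/7 = -4/7 + (l/M - l)/7 = -4/7 + (-l + l/M)/7 = -4/7 + (-l/7 + l/(7*M)) = -4/7 - l/7 + l/(7*M))
B(X, F) = F*X (B(X, F) = 1*(F*X) = F*X)
j(Z) = 89 (j(Z) = -11 + 10**2 = -11 + 100 = 89)
j(B(-3, a(-5, 5)))*123 = 89*123 = 10947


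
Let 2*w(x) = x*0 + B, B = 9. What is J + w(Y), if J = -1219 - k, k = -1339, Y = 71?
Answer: 249/2 ≈ 124.50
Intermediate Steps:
w(x) = 9/2 (w(x) = (x*0 + 9)/2 = (0 + 9)/2 = (1/2)*9 = 9/2)
J = 120 (J = -1219 - 1*(-1339) = -1219 + 1339 = 120)
J + w(Y) = 120 + 9/2 = 249/2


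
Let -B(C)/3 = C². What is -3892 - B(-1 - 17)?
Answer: -2920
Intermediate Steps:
B(C) = -3*C²
-3892 - B(-1 - 17) = -3892 - (-3)*(-1 - 17)² = -3892 - (-3)*(-18)² = -3892 - (-3)*324 = -3892 - 1*(-972) = -3892 + 972 = -2920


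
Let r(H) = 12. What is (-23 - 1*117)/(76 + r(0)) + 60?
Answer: 1285/22 ≈ 58.409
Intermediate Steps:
(-23 - 1*117)/(76 + r(0)) + 60 = (-23 - 1*117)/(76 + 12) + 60 = (-23 - 117)/88 + 60 = (1/88)*(-140) + 60 = -35/22 + 60 = 1285/22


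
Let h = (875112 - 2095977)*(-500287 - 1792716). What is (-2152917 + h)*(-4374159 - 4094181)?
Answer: -23706651687497894520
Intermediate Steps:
h = 2799447107595 (h = -1220865*(-2293003) = 2799447107595)
(-2152917 + h)*(-4374159 - 4094181) = (-2152917 + 2799447107595)*(-4374159 - 4094181) = 2799444954678*(-8468340) = -23706651687497894520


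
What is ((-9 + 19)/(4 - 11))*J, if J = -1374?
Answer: 13740/7 ≈ 1962.9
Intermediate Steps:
((-9 + 19)/(4 - 11))*J = ((-9 + 19)/(4 - 11))*(-1374) = (10/(-7))*(-1374) = (10*(-⅐))*(-1374) = -10/7*(-1374) = 13740/7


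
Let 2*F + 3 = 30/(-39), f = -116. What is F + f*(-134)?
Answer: 404095/26 ≈ 15542.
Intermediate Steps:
F = -49/26 (F = -3/2 + (30/(-39))/2 = -3/2 + (30*(-1/39))/2 = -3/2 + (½)*(-10/13) = -3/2 - 5/13 = -49/26 ≈ -1.8846)
F + f*(-134) = -49/26 - 116*(-134) = -49/26 + 15544 = 404095/26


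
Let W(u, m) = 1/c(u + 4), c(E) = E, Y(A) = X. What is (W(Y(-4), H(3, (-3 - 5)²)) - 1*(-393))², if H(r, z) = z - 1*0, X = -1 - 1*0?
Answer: 1392400/9 ≈ 1.5471e+5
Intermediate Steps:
X = -1 (X = -1 + 0 = -1)
H(r, z) = z (H(r, z) = z + 0 = z)
Y(A) = -1
W(u, m) = 1/(4 + u) (W(u, m) = 1/(u + 4) = 1/(4 + u))
(W(Y(-4), H(3, (-3 - 5)²)) - 1*(-393))² = (1/(4 - 1) - 1*(-393))² = (1/3 + 393)² = (⅓ + 393)² = (1180/3)² = 1392400/9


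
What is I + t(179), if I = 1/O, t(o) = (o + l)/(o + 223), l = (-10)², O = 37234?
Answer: 865724/1247339 ≈ 0.69406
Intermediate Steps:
l = 100
t(o) = (100 + o)/(223 + o) (t(o) = (o + 100)/(o + 223) = (100 + o)/(223 + o))
I = 1/37234 ≈ 2.6857e-5
I + t(179) = 1/37234 + (100 + 179)/(223 + 179) = 1/37234 + 279/402 = 1/37234 + (1/402)*279 = 1/37234 + 93/134 = 865724/1247339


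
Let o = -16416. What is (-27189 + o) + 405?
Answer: -43200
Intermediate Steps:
(-27189 + o) + 405 = (-27189 - 16416) + 405 = -43605 + 405 = -43200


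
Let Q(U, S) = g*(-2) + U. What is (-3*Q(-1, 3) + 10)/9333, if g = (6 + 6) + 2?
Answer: 97/9333 ≈ 0.010393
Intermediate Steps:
g = 14 (g = 12 + 2 = 14)
Q(U, S) = -28 + U (Q(U, S) = 14*(-2) + U = -28 + U)
(-3*Q(-1, 3) + 10)/9333 = (-3*(-28 - 1) + 10)/9333 = (-3*(-29) + 10)*(1/9333) = (87 + 10)*(1/9333) = 97*(1/9333) = 97/9333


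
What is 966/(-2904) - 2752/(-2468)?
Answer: 233655/298628 ≈ 0.78243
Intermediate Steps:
966/(-2904) - 2752/(-2468) = 966*(-1/2904) - 2752*(-1/2468) = -161/484 + 688/617 = 233655/298628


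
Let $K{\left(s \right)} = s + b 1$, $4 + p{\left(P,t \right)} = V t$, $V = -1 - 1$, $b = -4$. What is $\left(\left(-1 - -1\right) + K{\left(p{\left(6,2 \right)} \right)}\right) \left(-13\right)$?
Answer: $156$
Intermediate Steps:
$V = -2$ ($V = -1 - 1 = -2$)
$p{\left(P,t \right)} = -4 - 2 t$
$K{\left(s \right)} = -4 + s$ ($K{\left(s \right)} = s - 4 = -4 + s$)
$\left(\left(-1 - -1\right) + K{\left(p{\left(6,2 \right)} \right)}\right) \left(-13\right) = \left(\left(-1 - -1\right) - 12\right) \left(-13\right) = \left(\left(-1 + 1\right) - 12\right) \left(-13\right) = \left(0 - 12\right) \left(-13\right) = \left(-12\right) \left(-13\right) = 156$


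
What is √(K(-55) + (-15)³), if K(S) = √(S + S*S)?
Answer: √(-3375 + 3*√330) ≈ 57.624*I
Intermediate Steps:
K(S) = √(S + S²)
√(K(-55) + (-15)³) = √(√(-55*(1 - 55)) + (-15)³) = √(√(-55*(-54)) - 3375) = √(√2970 - 3375) = √(3*√330 - 3375) = √(-3375 + 3*√330)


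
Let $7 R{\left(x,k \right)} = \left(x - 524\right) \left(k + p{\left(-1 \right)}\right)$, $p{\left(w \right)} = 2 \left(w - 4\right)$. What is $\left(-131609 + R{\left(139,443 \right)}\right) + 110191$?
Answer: $-45233$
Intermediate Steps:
$p{\left(w \right)} = -8 + 2 w$ ($p{\left(w \right)} = 2 \left(-4 + w\right) = -8 + 2 w$)
$R{\left(x,k \right)} = \frac{\left(-524 + x\right) \left(-10 + k\right)}{7}$ ($R{\left(x,k \right)} = \frac{\left(x - 524\right) \left(k + \left(-8 + 2 \left(-1\right)\right)\right)}{7} = \frac{\left(-524 + x\right) \left(k - 10\right)}{7} = \frac{\left(-524 + x\right) \left(-10 + k\right)}{7}$)
$\left(-131609 + R{\left(139,443 \right)}\right) + 110191 = \left(-131609 + \left(\frac{5240}{7} - \frac{232132}{7} - \frac{1390}{7} + \frac{1}{7} \cdot 443 \cdot 139\right)\right) + 110191 = \left(-131609 + \left(\frac{5240}{7} - \frac{232132}{7} - \frac{1390}{7} + \frac{61577}{7}\right)\right) + 110191 = \left(-131609 - 23815\right) + 110191 = -155424 + 110191 = -45233$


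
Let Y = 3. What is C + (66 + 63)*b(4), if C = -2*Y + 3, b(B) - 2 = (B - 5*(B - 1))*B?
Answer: -5421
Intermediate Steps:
b(B) = 2 + B*(5 - 4*B) (b(B) = 2 + (B - 5*(B - 1))*B = 2 + (B - 5*(-1 + B))*B = 2 + (B + (5 - 5*B))*B = 2 + (5 - 4*B)*B = 2 + B*(5 - 4*B))
C = -3 (C = -2*3 + 3 = -6 + 3 = -3)
C + (66 + 63)*b(4) = -3 + (66 + 63)*(2 - 4*4² + 5*4) = -3 + 129*(2 - 4*16 + 20) = -3 + 129*(2 - 64 + 20) = -3 + 129*(-42) = -3 - 5418 = -5421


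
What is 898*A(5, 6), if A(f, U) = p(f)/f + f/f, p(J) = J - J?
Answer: 898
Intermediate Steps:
p(J) = 0
A(f, U) = 1 (A(f, U) = 0/f + f/f = 0 + 1 = 1)
898*A(5, 6) = 898*1 = 898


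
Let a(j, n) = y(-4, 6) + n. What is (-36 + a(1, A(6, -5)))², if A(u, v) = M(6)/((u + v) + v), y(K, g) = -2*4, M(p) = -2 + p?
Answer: 2025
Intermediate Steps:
y(K, g) = -8
A(u, v) = 4/(u + 2*v) (A(u, v) = (-2 + 6)/((u + v) + v) = 4/(u + 2*v))
a(j, n) = -8 + n
(-36 + a(1, A(6, -5)))² = (-36 + (-8 + 4/(6 + 2*(-5))))² = (-36 + (-8 + 4/(6 - 10)))² = (-36 + (-8 + 4/(-4)))² = (-36 + (-8 + 4*(-¼)))² = (-36 + (-8 - 1))² = (-36 - 9)² = (-45)² = 2025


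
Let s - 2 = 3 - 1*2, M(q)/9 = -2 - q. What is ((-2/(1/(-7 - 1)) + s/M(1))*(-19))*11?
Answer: -29887/9 ≈ -3320.8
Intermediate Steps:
M(q) = -18 - 9*q (M(q) = 9*(-2 - q) = -18 - 9*q)
s = 3 (s = 2 + (3 - 1*2) = 2 + (3 - 2) = 2 + 1 = 3)
((-2/(1/(-7 - 1)) + s/M(1))*(-19))*11 = ((-2/(1/(-7 - 1)) + 3/(-18 - 9*1))*(-19))*11 = ((-2/(1/(-8)) + 3/(-18 - 9))*(-19))*11 = ((-2/(-⅛) + 3/(-27))*(-19))*11 = ((-2*(-8) + 3*(-1/27))*(-19))*11 = ((16 - ⅑)*(-19))*11 = ((143/9)*(-19))*11 = -2717/9*11 = -29887/9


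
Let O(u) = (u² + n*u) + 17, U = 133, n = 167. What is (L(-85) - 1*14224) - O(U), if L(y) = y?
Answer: -54226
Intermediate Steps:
O(u) = 17 + u² + 167*u (O(u) = (u² + 167*u) + 17 = 17 + u² + 167*u)
(L(-85) - 1*14224) - O(U) = (-85 - 1*14224) - (17 + 133² + 167*133) = (-85 - 14224) - (17 + 17689 + 22211) = -14309 - 1*39917 = -14309 - 39917 = -54226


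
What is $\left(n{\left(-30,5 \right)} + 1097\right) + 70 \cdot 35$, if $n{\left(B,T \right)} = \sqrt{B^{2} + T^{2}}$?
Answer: $3547 + 5 \sqrt{37} \approx 3577.4$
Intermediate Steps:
$\left(n{\left(-30,5 \right)} + 1097\right) + 70 \cdot 35 = \left(\sqrt{\left(-30\right)^{2} + 5^{2}} + 1097\right) + 70 \cdot 35 = \left(\sqrt{900 + 25} + 1097\right) + 2450 = \left(\sqrt{925} + 1097\right) + 2450 = \left(5 \sqrt{37} + 1097\right) + 2450 = \left(1097 + 5 \sqrt{37}\right) + 2450 = 3547 + 5 \sqrt{37}$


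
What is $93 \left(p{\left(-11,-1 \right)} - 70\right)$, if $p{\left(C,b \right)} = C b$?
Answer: $-5487$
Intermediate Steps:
$93 \left(p{\left(-11,-1 \right)} - 70\right) = 93 \left(\left(-11\right) \left(-1\right) - 70\right) = 93 \left(11 - 70\right) = 93 \left(-59\right) = -5487$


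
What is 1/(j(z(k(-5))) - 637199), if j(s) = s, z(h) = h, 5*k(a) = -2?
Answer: -5/3185997 ≈ -1.5694e-6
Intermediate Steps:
k(a) = -2/5 (k(a) = (1/5)*(-2) = -2/5)
1/(j(z(k(-5))) - 637199) = 1/(-2/5 - 637199) = 1/(-3185997/5) = -5/3185997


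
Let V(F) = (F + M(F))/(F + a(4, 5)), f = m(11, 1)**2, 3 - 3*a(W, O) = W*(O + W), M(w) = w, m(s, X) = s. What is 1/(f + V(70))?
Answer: 59/7279 ≈ 0.0081055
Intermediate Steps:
a(W, O) = 1 - W*(O + W)/3
f = 121 (f = 11**2 = 121)
V(F) = 2*F/(-11 + F) (V(F) = (F + F)/(F + (1 - 1/3*4**2 - 1/3*5*4)) = (2*F)/(F + (1 - 1/3*16 - 20/3)) = (2*F)/(F + (1 - 16/3 - 20/3)) = (2*F)/(F - 11) = (2*F)/(-11 + F) = 2*F/(-11 + F))
1/(f + V(70)) = 1/(121 + 2*70/(-11 + 70)) = 1/(121 + 2*70/59) = 1/(121 + 2*70*(1/59)) = 1/(121 + 140/59) = 1/(7279/59) = 59/7279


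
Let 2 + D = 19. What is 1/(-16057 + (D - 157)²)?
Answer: 1/3543 ≈ 0.00028225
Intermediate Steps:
D = 17 (D = -2 + 19 = 17)
1/(-16057 + (D - 157)²) = 1/(-16057 + (17 - 157)²) = 1/(-16057 + (-140)²) = 1/(-16057 + 19600) = 1/3543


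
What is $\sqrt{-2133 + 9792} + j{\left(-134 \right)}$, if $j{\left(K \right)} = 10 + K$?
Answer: $-124 + 3 \sqrt{851} \approx -36.484$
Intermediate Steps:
$\sqrt{-2133 + 9792} + j{\left(-134 \right)} = \sqrt{-2133 + 9792} + \left(10 - 134\right) = \sqrt{7659} - 124 = 3 \sqrt{851} - 124 = -124 + 3 \sqrt{851}$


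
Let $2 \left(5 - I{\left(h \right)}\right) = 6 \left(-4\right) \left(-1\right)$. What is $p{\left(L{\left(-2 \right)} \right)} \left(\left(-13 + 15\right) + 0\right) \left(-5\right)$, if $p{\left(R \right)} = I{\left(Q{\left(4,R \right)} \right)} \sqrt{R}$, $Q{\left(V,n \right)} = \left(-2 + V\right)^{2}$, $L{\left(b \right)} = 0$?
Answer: $0$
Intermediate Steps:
$I{\left(h \right)} = -7$ ($I{\left(h \right)} = 5 - \frac{6 \left(-4\right) \left(-1\right)}{2} = 5 - \frac{\left(-24\right) \left(-1\right)}{2} = 5 - 12 = -7$)
$p{\left(R \right)} = - 7 \sqrt{R}$
$p{\left(L{\left(-2 \right)} \right)} \left(\left(-13 + 15\right) + 0\right) \left(-5\right) = - 7 \sqrt{0} \left(\left(-13 + 15\right) + 0\right) \left(-5\right) = \left(-7\right) 0 \left(2 + 0\right) \left(-5\right) = 0 \cdot 2 \left(-5\right) = 0 \left(-5\right) = 0$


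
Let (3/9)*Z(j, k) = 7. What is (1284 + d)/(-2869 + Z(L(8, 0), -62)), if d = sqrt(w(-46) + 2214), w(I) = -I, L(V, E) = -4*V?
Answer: -321/712 - sqrt(565)/1424 ≈ -0.46754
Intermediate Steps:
Z(j, k) = 21 (Z(j, k) = 3*7 = 21)
d = 2*sqrt(565) (d = sqrt(-1*(-46) + 2214) = sqrt(46 + 2214) = sqrt(2260) = 2*sqrt(565) ≈ 47.539)
(1284 + d)/(-2869 + Z(L(8, 0), -62)) = (1284 + 2*sqrt(565))/(-2869 + 21) = (1284 + 2*sqrt(565))/(-2848) = (1284 + 2*sqrt(565))*(-1/2848) = -321/712 - sqrt(565)/1424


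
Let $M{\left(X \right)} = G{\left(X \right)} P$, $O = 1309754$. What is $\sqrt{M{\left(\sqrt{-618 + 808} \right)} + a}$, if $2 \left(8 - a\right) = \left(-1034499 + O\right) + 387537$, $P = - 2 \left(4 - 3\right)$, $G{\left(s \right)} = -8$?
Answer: $2 i \sqrt{82843} \approx 575.65 i$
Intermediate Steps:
$P = -2$ ($P = \left(-2\right) 1 = -2$)
$a = -331388$ ($a = 8 - \frac{\left(-1034499 + 1309754\right) + 387537}{2} = 8 - \frac{275255 + 387537}{2} = 8 - 331396 = -331388$)
$M{\left(X \right)} = 16$ ($M{\left(X \right)} = \left(-8\right) \left(-2\right) = 16$)
$\sqrt{M{\left(\sqrt{-618 + 808} \right)} + a} = \sqrt{16 - 331388} = \sqrt{-331372} = 2 i \sqrt{82843}$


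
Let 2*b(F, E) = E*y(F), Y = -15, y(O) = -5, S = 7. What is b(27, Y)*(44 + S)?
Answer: 3825/2 ≈ 1912.5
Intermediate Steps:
b(F, E) = -5*E/2 (b(F, E) = (E*(-5))/2 = (-5*E)/2 = -5*E/2)
b(27, Y)*(44 + S) = (-5/2*(-15))*(44 + 7) = (75/2)*51 = 3825/2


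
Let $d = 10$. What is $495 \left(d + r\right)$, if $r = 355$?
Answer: $180675$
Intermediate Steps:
$495 \left(d + r\right) = 495 \left(10 + 355\right) = 495 \cdot 365 = 180675$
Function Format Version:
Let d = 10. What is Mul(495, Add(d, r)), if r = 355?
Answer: 180675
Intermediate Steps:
Mul(495, Add(d, r)) = Mul(495, Add(10, 355)) = Mul(495, 365) = 180675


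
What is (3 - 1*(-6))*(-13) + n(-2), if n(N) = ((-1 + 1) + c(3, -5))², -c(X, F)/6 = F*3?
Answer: 7983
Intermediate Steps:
c(X, F) = -18*F (c(X, F) = -6*F*3 = -18*F)
n(N) = 8100 (n(N) = ((-1 + 1) - 18*(-5))² = (0 + 90)² = 90² = 8100)
(3 - 1*(-6))*(-13) + n(-2) = (3 - 1*(-6))*(-13) + 8100 = (3 + 6)*(-13) + 8100 = 9*(-13) + 8100 = -117 + 8100 = 7983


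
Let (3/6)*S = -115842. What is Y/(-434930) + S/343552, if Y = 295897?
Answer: -414799853/306190720 ≈ -1.3547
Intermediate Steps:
S = -231684 (S = 2*(-115842) = -231684)
Y/(-434930) + S/343552 = 295897/(-434930) - 231684/343552 = 295897*(-1/434930) - 231684*1/343552 = -295897/434930 - 57921/85888 = -414799853/306190720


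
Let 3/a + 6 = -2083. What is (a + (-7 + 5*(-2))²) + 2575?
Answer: 5982893/2089 ≈ 2864.0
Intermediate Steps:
a = -3/2089 (a = 3/(-6 - 2083) = 3/(-2089) = 3*(-1/2089) = -3/2089 ≈ -0.0014361)
(a + (-7 + 5*(-2))²) + 2575 = (-3/2089 + (-7 + 5*(-2))²) + 2575 = (-3/2089 + (-7 - 10)²) + 2575 = (-3/2089 + (-17)²) + 2575 = (-3/2089 + 289) + 2575 = 603718/2089 + 2575 = 5982893/2089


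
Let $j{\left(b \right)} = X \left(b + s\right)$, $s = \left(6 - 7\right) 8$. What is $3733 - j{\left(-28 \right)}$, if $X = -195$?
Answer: $-3287$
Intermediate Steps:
$s = -8$ ($s = \left(-1\right) 8 = -8$)
$j{\left(b \right)} = 1560 - 195 b$ ($j{\left(b \right)} = - 195 \left(b - 8\right) = - 195 \left(-8 + b\right) = 1560 - 195 b$)
$3733 - j{\left(-28 \right)} = 3733 - \left(1560 - -5460\right) = 3733 - \left(1560 + 5460\right) = 3733 - 7020 = -3287$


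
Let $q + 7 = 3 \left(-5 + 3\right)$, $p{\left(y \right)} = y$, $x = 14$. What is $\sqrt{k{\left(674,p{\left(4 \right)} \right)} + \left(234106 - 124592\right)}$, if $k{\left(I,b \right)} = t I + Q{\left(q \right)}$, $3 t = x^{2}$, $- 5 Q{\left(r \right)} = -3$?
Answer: $\frac{\sqrt{34548585}}{15} \approx 391.85$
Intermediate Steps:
$q = -13$ ($q = -7 + 3 \left(-5 + 3\right) = -7 + 3 \left(-2\right) = -7 - 6 = -13$)
$Q{\left(r \right)} = \frac{3}{5}$ ($Q{\left(r \right)} = \left(- \frac{1}{5}\right) \left(-3\right) = \frac{3}{5}$)
$t = \frac{196}{3}$ ($t = \frac{14^{2}}{3} = \frac{1}{3} \cdot 196 = \frac{196}{3} \approx 65.333$)
$k{\left(I,b \right)} = \frac{3}{5} + \frac{196 I}{3}$ ($k{\left(I,b \right)} = \frac{196 I}{3} + \frac{3}{5} = \frac{3}{5} + \frac{196 I}{3}$)
$\sqrt{k{\left(674,p{\left(4 \right)} \right)} + \left(234106 - 124592\right)} = \sqrt{\left(\frac{3}{5} + \frac{196}{3} \cdot 674\right) + \left(234106 - 124592\right)} = \sqrt{\left(\frac{3}{5} + \frac{132104}{3}\right) + \left(234106 - 124592\right)} = \sqrt{\frac{660529}{15} + 109514} = \sqrt{\frac{2303239}{15}} = \frac{\sqrt{34548585}}{15}$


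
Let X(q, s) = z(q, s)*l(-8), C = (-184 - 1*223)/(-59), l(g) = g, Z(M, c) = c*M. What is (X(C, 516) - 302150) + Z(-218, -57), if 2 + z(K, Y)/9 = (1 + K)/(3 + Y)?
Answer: -2955754244/10207 ≈ -2.8958e+5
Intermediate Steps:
Z(M, c) = M*c
z(K, Y) = -18 + 9*(1 + K)/(3 + Y) (z(K, Y) = -18 + 9*((1 + K)/(3 + Y)) = -18 + 9*(1 + K)/(3 + Y))
C = 407/59 (C = (-184 - 223)*(-1/59) = -407*(-1/59) = 407/59 ≈ 6.8983)
X(q, s) = -72*(-5 + q - 2*s)/(3 + s) (X(q, s) = (9*(-5 + q - 2*s)/(3 + s))*(-8) = -72*(-5 + q - 2*s)/(3 + s))
(X(C, 516) - 302150) + Z(-218, -57) = (72*(5 - 1*407/59 + 2*516)/(3 + 516) - 302150) - 218*(-57) = (72*(5 - 407/59 + 1032)/519 - 302150) + 12426 = (72*(1/519)*(60776/59) - 302150) + 12426 = (1458624/10207 - 302150) + 12426 = -3082586426/10207 + 12426 = -2955754244/10207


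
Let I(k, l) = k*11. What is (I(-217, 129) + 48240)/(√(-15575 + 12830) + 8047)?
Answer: 368979091/64756954 - 137559*I*√305/64756954 ≈ 5.6979 - 0.037098*I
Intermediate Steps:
I(k, l) = 11*k
(I(-217, 129) + 48240)/(√(-15575 + 12830) + 8047) = (11*(-217) + 48240)/(√(-15575 + 12830) + 8047) = (-2387 + 48240)/(√(-2745) + 8047) = 45853/(3*I*√305 + 8047) = 45853/(8047 + 3*I*√305)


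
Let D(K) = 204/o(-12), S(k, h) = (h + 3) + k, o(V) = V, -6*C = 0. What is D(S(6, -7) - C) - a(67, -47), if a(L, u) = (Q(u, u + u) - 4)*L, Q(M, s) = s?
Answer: 6549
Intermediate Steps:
C = 0 (C = -⅙*0 = 0)
S(k, h) = 3 + h + k (S(k, h) = (3 + h) + k = 3 + h + k)
D(K) = -17 (D(K) = 204/(-12) = 204*(-1/12) = -17)
a(L, u) = L*(-4 + 2*u) (a(L, u) = ((u + u) - 4)*L = (2*u - 4)*L = (-4 + 2*u)*L = L*(-4 + 2*u))
D(S(6, -7) - C) - a(67, -47) = -17 - 2*67*(-2 - 47) = -17 - 2*67*(-49) = -17 - 1*(-6566) = -17 + 6566 = 6549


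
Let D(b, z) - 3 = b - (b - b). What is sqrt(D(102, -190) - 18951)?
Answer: 3*I*sqrt(2094) ≈ 137.28*I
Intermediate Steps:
D(b, z) = 3 + b (D(b, z) = 3 + (b - (b - b)) = 3 + (b - 1*0) = 3 + (b + 0) = 3 + b)
sqrt(D(102, -190) - 18951) = sqrt((3 + 102) - 18951) = sqrt(105 - 18951) = sqrt(-18846) = 3*I*sqrt(2094)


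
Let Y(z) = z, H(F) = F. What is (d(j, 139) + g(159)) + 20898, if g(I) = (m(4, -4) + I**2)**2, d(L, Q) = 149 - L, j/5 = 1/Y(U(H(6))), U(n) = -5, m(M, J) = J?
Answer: 638947777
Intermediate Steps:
j = -1 (j = 5/(-5) = 5*(-1/5) = -1)
g(I) = (-4 + I**2)**2
(d(j, 139) + g(159)) + 20898 = ((149 - 1*(-1)) + (-4 + 159**2)**2) + 20898 = ((149 + 1) + (-4 + 25281)**2) + 20898 = (150 + 25277**2) + 20898 = (150 + 638926729) + 20898 = 638926879 + 20898 = 638947777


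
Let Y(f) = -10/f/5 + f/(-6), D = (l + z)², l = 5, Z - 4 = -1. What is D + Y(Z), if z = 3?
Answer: 377/6 ≈ 62.833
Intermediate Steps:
Z = 3 (Z = 4 - 1 = 3)
D = 64 (D = (5 + 3)² = 8² = 64)
Y(f) = -2/f - f/6 (Y(f) = -10/f*(⅕) + f*(-⅙) = -2/f - f/6)
D + Y(Z) = 64 + (-2/3 - ⅙*3) = 64 + (-2*⅓ - ½) = 64 + (-⅔ - ½) = 64 - 7/6 = 377/6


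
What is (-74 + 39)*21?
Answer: -735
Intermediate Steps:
(-74 + 39)*21 = -35*21 = -735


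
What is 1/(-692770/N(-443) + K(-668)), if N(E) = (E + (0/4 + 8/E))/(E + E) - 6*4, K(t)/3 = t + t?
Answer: 141903/3614496460 ≈ 3.9259e-5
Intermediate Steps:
K(t) = 6*t (K(t) = 3*(t + t) = 3*(2*t) = 6*t)
N(E) = -24 + (E + 8/E)/(2*E) (N(E) = (E + (0*(¼) + 8/E))/((2*E)) - 24 = (E + (0 + 8/E))*(1/(2*E)) - 24 = (E + 8/E)*(1/(2*E)) - 24 = (E + 8/E)/(2*E) - 24 = -24 + (E + 8/E)/(2*E))
1/(-692770/N(-443) + K(-668)) = 1/(-692770/(-47/2 + 4/(-443)²) + 6*(-668)) = 1/(-692770/(-47/2 + 4*(1/196249)) - 4008) = 1/(-692770/(-47/2 + 4/196249) - 4008) = 1/(-692770/(-9223695/392498) - 4008) = 1/(-692770*(-392498/9223695) - 4008) = 1/(4183243684/141903 - 4008) = 1/(3614496460/141903) = 141903/3614496460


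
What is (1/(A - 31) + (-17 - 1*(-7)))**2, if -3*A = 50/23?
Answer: 482197681/4791721 ≈ 100.63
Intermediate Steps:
A = -50/69 (A = -50/(3*23) = -1/3*50/23 = -50/69 ≈ -0.72464)
(1/(A - 31) + (-17 - 1*(-7)))**2 = (1/(-50/69 - 31) + (-17 - 1*(-7)))**2 = (1/(-2189/69) + (-17 + 7))**2 = (-69/2189 - 10)**2 = (-21959/2189)**2 = 482197681/4791721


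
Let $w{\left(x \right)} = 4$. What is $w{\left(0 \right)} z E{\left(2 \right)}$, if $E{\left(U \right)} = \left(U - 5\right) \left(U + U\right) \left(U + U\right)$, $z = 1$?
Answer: $-192$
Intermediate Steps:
$E{\left(U \right)} = 4 U^{2} \left(-5 + U\right)$ ($E{\left(U \right)} = \left(-5 + U\right) 2 U 2 U = 2 U \left(-5 + U\right) 2 U = 4 U^{2} \left(-5 + U\right)$)
$w{\left(0 \right)} z E{\left(2 \right)} = 4 \cdot 1 \cdot 4 \cdot 2^{2} \left(-5 + 2\right) = 4 \cdot 4 \cdot 4 \left(-3\right) = 4 \left(-48\right) = -192$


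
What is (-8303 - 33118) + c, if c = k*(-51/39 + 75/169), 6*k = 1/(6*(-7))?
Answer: -882018701/21294 ≈ -41421.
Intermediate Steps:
k = -1/252 (k = 1/(6*((6*(-7)))) = (⅙)/(-42) = (⅙)*(-1/42) = -1/252 ≈ -0.0039683)
c = 73/21294 (c = -(-51/39 + 75/169)/252 = -(-51*1/39 + 75*(1/169))/252 = -(-17/13 + 75/169)/252 = -1/252*(-146/169) = 73/21294 ≈ 0.0034282)
(-8303 - 33118) + c = (-8303 - 33118) + 73/21294 = -41421 + 73/21294 = -882018701/21294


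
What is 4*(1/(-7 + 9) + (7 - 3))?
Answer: 18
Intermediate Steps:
4*(1/(-7 + 9) + (7 - 3)) = 4*(1/2 + 4) = 4*(9/2) = 18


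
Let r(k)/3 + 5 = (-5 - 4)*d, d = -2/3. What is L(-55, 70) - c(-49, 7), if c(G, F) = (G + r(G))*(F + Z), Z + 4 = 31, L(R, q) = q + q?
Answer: 1704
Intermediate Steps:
L(R, q) = 2*q
Z = 27 (Z = -4 + 31 = 27)
d = -⅔ (d = -2*⅓ = -⅔ ≈ -0.66667)
r(k) = 3 (r(k) = -15 + 3*((-5 - 4)*(-⅔)) = -15 + 3*(-9*(-⅔)) = -15 + 3*6 = -15 + 18 = 3)
c(G, F) = (3 + G)*(27 + F) (c(G, F) = (G + 3)*(F + 27) = (3 + G)*(27 + F))
L(-55, 70) - c(-49, 7) = 2*70 - (81 + 3*7 + 27*(-49) + 7*(-49)) = 140 - (81 + 21 - 1323 - 343) = 140 - 1*(-1564) = 140 + 1564 = 1704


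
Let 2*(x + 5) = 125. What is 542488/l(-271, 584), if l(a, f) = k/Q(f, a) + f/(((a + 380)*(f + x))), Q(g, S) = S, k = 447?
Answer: -20559501540056/62195081 ≈ -3.3057e+5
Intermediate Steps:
x = 115/2 (x = -5 + (½)*125 = -5 + 125/2 = 115/2 ≈ 57.500)
l(a, f) = 447/a + f/((380 + a)*(115/2 + f)) (l(a, f) = 447/a + f/(((a + 380)*(f + 115/2))) = 447/a + f/(((380 + a)*(115/2 + f))) = 447/a + f*(1/((380 + a)*(115/2 + f))) = 447/a + f/((380 + a)*(115/2 + f)))
542488/l(-271, 584) = 542488/(((19533900 + 51405*(-271) + 339720*584 + 896*(-271)*584)/((-271)*(43700 + 115*(-271) + 760*584 + 2*(-271)*584)))) = 542488/((-(19533900 - 13930755 + 198396480 - 141804544)/(271*(43700 - 31165 + 443840 - 316528)))) = 542488/((-1/271*62195081/139847)) = 542488/((-1/271*1/139847*62195081)) = 542488/(-62195081/37898537) = 542488*(-37898537/62195081) = -20559501540056/62195081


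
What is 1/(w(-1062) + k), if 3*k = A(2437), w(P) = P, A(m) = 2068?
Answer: -3/1118 ≈ -0.0026834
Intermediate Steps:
k = 2068/3 (k = (1/3)*2068 = 2068/3 ≈ 689.33)
1/(w(-1062) + k) = 1/(-1062 + 2068/3) = 1/(-1118/3) = -3/1118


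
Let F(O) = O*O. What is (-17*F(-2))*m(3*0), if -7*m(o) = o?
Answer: 0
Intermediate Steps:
m(o) = -o/7
F(O) = O²
(-17*F(-2))*m(3*0) = (-17*(-2)²)*(-3*0/7) = (-17*4)*(-⅐*0) = -68*0 = 0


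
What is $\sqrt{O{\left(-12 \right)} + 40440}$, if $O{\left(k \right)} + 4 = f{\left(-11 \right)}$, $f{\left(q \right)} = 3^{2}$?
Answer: $\sqrt{40445} \approx 201.11$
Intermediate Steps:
$f{\left(q \right)} = 9$
$O{\left(k \right)} = 5$ ($O{\left(k \right)} = -4 + 9 = 5$)
$\sqrt{O{\left(-12 \right)} + 40440} = \sqrt{5 + 40440} = \sqrt{40445}$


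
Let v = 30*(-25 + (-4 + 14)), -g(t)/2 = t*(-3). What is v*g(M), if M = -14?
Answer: 37800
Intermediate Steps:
g(t) = 6*t (g(t) = -2*t*(-3) = -(-6)*t = 6*t)
v = -450 (v = 30*(-25 + 10) = 30*(-15) = -450)
v*g(M) = -2700*(-14) = -450*(-84) = 37800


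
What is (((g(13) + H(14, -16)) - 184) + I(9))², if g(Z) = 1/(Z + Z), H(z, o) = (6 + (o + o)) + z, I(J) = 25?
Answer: 19758025/676 ≈ 29228.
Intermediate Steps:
H(z, o) = 6 + z + 2*o (H(z, o) = (6 + 2*o) + z = 6 + z + 2*o)
g(Z) = 1/(2*Z)
(((g(13) + H(14, -16)) - 184) + I(9))² = ((((½)/13 + (6 + 14 + 2*(-16))) - 184) + 25)² = ((((½)*(1/13) + (6 + 14 - 32)) - 184) + 25)² = (((1/26 - 12) - 184) + 25)² = ((-311/26 - 184) + 25)² = (-5095/26 + 25)² = (-4445/26)² = 19758025/676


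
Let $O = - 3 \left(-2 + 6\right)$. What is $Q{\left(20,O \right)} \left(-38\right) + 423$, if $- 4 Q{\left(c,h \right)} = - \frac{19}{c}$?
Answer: $\frac{16559}{40} \approx 413.98$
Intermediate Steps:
$O = -12$ ($O = \left(-3\right) 4 = -12$)
$Q{\left(c,h \right)} = \frac{19}{4 c}$ ($Q{\left(c,h \right)} = - \frac{\left(-19\right) \frac{1}{c}}{4} = \frac{19}{4 c}$)
$Q{\left(20,O \right)} \left(-38\right) + 423 = \frac{19}{4 \cdot 20} \left(-38\right) + 423 = \frac{19}{4} \cdot \frac{1}{20} \left(-38\right) + 423 = \frac{19}{80} \left(-38\right) + 423 = - \frac{361}{40} + 423 = \frac{16559}{40}$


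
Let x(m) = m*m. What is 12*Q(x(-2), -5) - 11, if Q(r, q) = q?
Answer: -71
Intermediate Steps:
x(m) = m**2
12*Q(x(-2), -5) - 11 = 12*(-5) - 11 = -60 - 11 = -71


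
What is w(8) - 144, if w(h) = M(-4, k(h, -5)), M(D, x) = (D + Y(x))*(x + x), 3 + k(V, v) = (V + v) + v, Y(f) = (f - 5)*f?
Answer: -604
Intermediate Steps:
Y(f) = f*(-5 + f) (Y(f) = (-5 + f)*f = f*(-5 + f))
k(V, v) = -3 + V + 2*v (k(V, v) = -3 + ((V + v) + v) = -3 + (V + 2*v) = -3 + V + 2*v)
M(D, x) = 2*x*(D + x*(-5 + x)) (M(D, x) = (D + x*(-5 + x))*(x + x) = (D + x*(-5 + x))*(2*x) = 2*x*(D + x*(-5 + x)))
w(h) = 2*(-13 + h)*(-4 + (-18 + h)*(-13 + h)) (w(h) = 2*(-3 + h + 2*(-5))*(-4 + (-3 + h + 2*(-5))*(-5 + (-3 + h + 2*(-5)))) = 2*(-3 + h - 10)*(-4 + (-3 + h - 10)*(-5 + (-3 + h - 10))) = 2*(-13 + h)*(-4 + (-13 + h)*(-5 + (-13 + h))) = 2*(-13 + h)*(-4 + (-13 + h)*(-18 + h)) = 2*(-13 + h)*(-4 + (-18 + h)*(-13 + h)))
w(8) - 144 = 2*(-13 + 8)*(-4 + (-18 + 8)*(-13 + 8)) - 144 = 2*(-5)*(-4 - 10*(-5)) - 144 = 2*(-5)*(-4 + 50) - 144 = 2*(-5)*46 - 144 = -460 - 144 = -604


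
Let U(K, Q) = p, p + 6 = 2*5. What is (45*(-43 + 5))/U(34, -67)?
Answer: -855/2 ≈ -427.50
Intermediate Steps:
p = 4 (p = -6 + 2*5 = -6 + 10 = 4)
U(K, Q) = 4
(45*(-43 + 5))/U(34, -67) = (45*(-43 + 5))/4 = (45*(-38))*(¼) = -1710*¼ = -855/2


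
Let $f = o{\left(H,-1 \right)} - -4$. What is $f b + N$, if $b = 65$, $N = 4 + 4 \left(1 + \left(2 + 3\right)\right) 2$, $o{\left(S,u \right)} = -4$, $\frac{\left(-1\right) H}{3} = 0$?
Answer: $52$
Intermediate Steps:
$H = 0$ ($H = \left(-3\right) 0 = 0$)
$N = 52$ ($N = 4 + 4 \left(1 + 5\right) 2 = 4 + 4 \cdot 6 \cdot 2 = 4 + 24 \cdot 2 = 4 + 48 = 52$)
$f = 0$ ($f = -4 - -4 = -4 + 4 = 0$)
$f b + N = 0 \cdot 65 + 52 = 0 + 52 = 52$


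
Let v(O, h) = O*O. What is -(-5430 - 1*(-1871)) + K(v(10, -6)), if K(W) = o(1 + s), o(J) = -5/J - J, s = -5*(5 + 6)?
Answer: 195107/54 ≈ 3613.1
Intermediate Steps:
s = -55 (s = -5*11 = -55)
v(O, h) = O²
o(J) = -J - 5/J
K(W) = 2921/54 (K(W) = -(1 - 55) - 5/(1 - 55) = -1*(-54) - 5/(-54) = 54 - 5*(-1/54) = 54 + 5/54 = 2921/54)
-(-5430 - 1*(-1871)) + K(v(10, -6)) = -(-5430 - 1*(-1871)) + 2921/54 = -(-5430 + 1871) + 2921/54 = -1*(-3559) + 2921/54 = 3559 + 2921/54 = 195107/54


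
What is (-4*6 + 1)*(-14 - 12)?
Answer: 598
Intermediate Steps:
(-4*6 + 1)*(-14 - 12) = (-24 + 1)*(-26) = -23*(-26) = 598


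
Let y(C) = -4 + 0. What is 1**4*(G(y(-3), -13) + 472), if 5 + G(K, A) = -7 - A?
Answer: 473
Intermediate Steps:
y(C) = -4
G(K, A) = -12 - A (G(K, A) = -5 + (-7 - A) = -12 - A)
1**4*(G(y(-3), -13) + 472) = 1**4*((-12 - 1*(-13)) + 472) = 1*((-12 + 13) + 472) = 1*(1 + 472) = 1*473 = 473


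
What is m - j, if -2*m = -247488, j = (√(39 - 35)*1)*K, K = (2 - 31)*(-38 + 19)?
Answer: 122642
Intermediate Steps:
K = 551 (K = -29*(-19) = 551)
j = 1102 (j = (√(39 - 35)*1)*551 = (√4*1)*551 = (2*1)*551 = 2*551 = 1102)
m = 123744 (m = -½*(-247488) = 123744)
m - j = 123744 - 1*1102 = 123744 - 1102 = 122642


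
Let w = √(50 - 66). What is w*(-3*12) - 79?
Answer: -79 - 144*I ≈ -79.0 - 144.0*I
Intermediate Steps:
w = 4*I (w = √(-16) = 4*I ≈ 4.0*I)
w*(-3*12) - 79 = (4*I)*(-3*12) - 79 = (4*I)*(-36) - 79 = -144*I - 79 = -79 - 144*I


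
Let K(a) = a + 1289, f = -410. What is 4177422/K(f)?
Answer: 1392474/293 ≈ 4752.5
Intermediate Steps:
K(a) = 1289 + a
4177422/K(f) = 4177422/(1289 - 410) = 4177422/879 = 4177422*(1/879) = 1392474/293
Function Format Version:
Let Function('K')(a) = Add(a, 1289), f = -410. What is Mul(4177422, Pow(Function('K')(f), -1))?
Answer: Rational(1392474, 293) ≈ 4752.5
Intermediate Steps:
Function('K')(a) = Add(1289, a)
Mul(4177422, Pow(Function('K')(f), -1)) = Mul(4177422, Pow(Add(1289, -410), -1)) = Mul(4177422, Pow(879, -1)) = Mul(4177422, Rational(1, 879)) = Rational(1392474, 293)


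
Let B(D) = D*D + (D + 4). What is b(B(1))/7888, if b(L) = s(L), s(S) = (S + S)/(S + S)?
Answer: 1/7888 ≈ 0.00012677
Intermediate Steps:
B(D) = 4 + D + D² (B(D) = D² + (4 + D) = 4 + D + D²)
s(S) = 1 (s(S) = (2*S)/((2*S)) = (2*S)*(1/(2*S)) = 1)
b(L) = 1
b(B(1))/7888 = 1/7888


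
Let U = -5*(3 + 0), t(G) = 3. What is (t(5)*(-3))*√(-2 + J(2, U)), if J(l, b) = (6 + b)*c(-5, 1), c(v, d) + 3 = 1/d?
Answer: -36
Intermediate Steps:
U = -15 (U = -5*3 = -15)
c(v, d) = -3 + 1/d
J(l, b) = -12 - 2*b (J(l, b) = (6 + b)*(-3 + 1/1) = (6 + b)*(-3 + 1) = (6 + b)*(-2) = -12 - 2*b)
(t(5)*(-3))*√(-2 + J(2, U)) = (3*(-3))*√(-2 + (-12 - 2*(-15))) = -9*√(-2 + (-12 + 30)) = -9*√(-2 + 18) = -9*√16 = -9*4 = -36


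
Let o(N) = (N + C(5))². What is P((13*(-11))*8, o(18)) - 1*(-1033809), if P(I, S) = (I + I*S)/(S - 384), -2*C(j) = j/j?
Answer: 322920575/311 ≈ 1.0383e+6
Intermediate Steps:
C(j) = -½ (C(j) = -j/(2*j) = -½*1 = -½)
o(N) = (-½ + N)² (o(N) = (N - ½)² = (-½ + N)²)
P(I, S) = (I + I*S)/(-384 + S)
P((13*(-11))*8, o(18)) - 1*(-1033809) = ((13*(-11))*8)*(1 + (-1 + 2*18)²/4)/(-384 + (-1 + 2*18)²/4) - 1*(-1033809) = (-143*8)*(1 + (-1 + 36)²/4)/(-384 + (-1 + 36)²/4) + 1033809 = -1144*(1 + (¼)*35²)/(-384 + (¼)*35²) + 1033809 = -1144*(1 + (¼)*1225)/(-384 + (¼)*1225) + 1033809 = -1144*(1 + 1225/4)/(-384 + 1225/4) + 1033809 = -1144*1229/4/(-311/4) + 1033809 = -1144*(-4/311)*1229/4 + 1033809 = 1405976/311 + 1033809 = 322920575/311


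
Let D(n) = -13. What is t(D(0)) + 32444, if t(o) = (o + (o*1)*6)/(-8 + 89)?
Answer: 2627873/81 ≈ 32443.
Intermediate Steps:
t(o) = 7*o/81 (t(o) = (o + o*6)/81 = (o + 6*o)*(1/81) = (7*o)*(1/81) = 7*o/81)
t(D(0)) + 32444 = (7/81)*(-13) + 32444 = -91/81 + 32444 = 2627873/81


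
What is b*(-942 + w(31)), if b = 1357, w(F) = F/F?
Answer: -1276937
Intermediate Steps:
w(F) = 1
b*(-942 + w(31)) = 1357*(-942 + 1) = 1357*(-941) = -1276937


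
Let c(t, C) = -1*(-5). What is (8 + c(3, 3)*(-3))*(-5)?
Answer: 35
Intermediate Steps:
c(t, C) = 5
(8 + c(3, 3)*(-3))*(-5) = (8 + 5*(-3))*(-5) = (8 - 15)*(-5) = -7*(-5) = 35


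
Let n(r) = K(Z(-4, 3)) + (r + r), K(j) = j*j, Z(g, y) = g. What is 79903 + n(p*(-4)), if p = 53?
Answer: 79495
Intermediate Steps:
K(j) = j²
n(r) = 16 + 2*r (n(r) = (-4)² + (r + r) = 16 + 2*r)
79903 + n(p*(-4)) = 79903 + (16 + 2*(53*(-4))) = 79903 + (16 + 2*(-212)) = 79903 + (16 - 424) = 79903 - 408 = 79495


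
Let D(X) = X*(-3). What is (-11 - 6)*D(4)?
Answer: 204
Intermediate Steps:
D(X) = -3*X
(-11 - 6)*D(4) = (-11 - 6)*(-3*4) = -17*(-12) = 204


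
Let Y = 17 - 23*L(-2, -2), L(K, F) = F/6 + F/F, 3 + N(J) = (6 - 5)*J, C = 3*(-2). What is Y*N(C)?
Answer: -15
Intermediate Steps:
C = -6
N(J) = -3 + J (N(J) = -3 + (6 - 5)*J = -3 + 1*J = -3 + J)
L(K, F) = 1 + F/6 (L(K, F) = F*(⅙) + 1 = F/6 + 1 = 1 + F/6)
Y = 5/3 (Y = 17 - 23*(1 + (⅙)*(-2)) = 17 - 23*(1 - ⅓) = 17 - 23*⅔ = 17 - 46/3 = 5/3 ≈ 1.6667)
Y*N(C) = 5*(-3 - 6)/3 = (5/3)*(-9) = -15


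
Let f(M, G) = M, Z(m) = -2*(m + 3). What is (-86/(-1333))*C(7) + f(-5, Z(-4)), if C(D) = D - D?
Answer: -5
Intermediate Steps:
Z(m) = -6 - 2*m (Z(m) = -2*(3 + m) = -6 - 2*m)
C(D) = 0
(-86/(-1333))*C(7) + f(-5, Z(-4)) = -86/(-1333)*0 - 5 = -86*(-1/1333)*0 - 5 = (2/31)*0 - 5 = 0 - 5 = -5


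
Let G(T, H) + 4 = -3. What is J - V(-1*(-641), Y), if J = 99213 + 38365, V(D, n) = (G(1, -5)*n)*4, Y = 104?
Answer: 140490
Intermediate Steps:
G(T, H) = -7 (G(T, H) = -4 - 3 = -7)
V(D, n) = -28*n (V(D, n) = -7*n*4 = -28*n)
J = 137578
J - V(-1*(-641), Y) = 137578 - (-28)*104 = 137578 - 1*(-2912) = 137578 + 2912 = 140490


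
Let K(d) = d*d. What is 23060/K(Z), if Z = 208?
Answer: 5765/10816 ≈ 0.53301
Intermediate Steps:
K(d) = d**2
23060/K(Z) = 23060/(208**2) = 23060/43264 = 23060*(1/43264) = 5765/10816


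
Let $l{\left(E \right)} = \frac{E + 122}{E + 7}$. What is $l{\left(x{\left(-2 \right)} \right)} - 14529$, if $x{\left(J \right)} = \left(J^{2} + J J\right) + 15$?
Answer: $- \frac{87145}{6} \approx -14524.0$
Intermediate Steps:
$x{\left(J \right)} = 15 + 2 J^{2}$ ($x{\left(J \right)} = \left(J^{2} + J^{2}\right) + 15 = 2 J^{2} + 15 = 15 + 2 J^{2}$)
$l{\left(E \right)} = \frac{122 + E}{7 + E}$
$l{\left(x{\left(-2 \right)} \right)} - 14529 = \frac{122 + \left(15 + 2 \left(-2\right)^{2}\right)}{7 + \left(15 + 2 \left(-2\right)^{2}\right)} - 14529 = \frac{122 + \left(15 + 2 \cdot 4\right)}{7 + \left(15 + 2 \cdot 4\right)} - 14529 = \frac{122 + \left(15 + 8\right)}{7 + \left(15 + 8\right)} - 14529 = \frac{122 + 23}{7 + 23} - 14529 = \frac{1}{30} \cdot 145 - 14529 = \frac{29}{6} - 14529 = - \frac{87145}{6}$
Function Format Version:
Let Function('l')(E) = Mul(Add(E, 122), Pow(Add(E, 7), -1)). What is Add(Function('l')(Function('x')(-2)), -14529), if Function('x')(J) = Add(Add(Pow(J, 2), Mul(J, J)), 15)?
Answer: Rational(-87145, 6) ≈ -14524.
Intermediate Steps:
Function('x')(J) = Add(15, Mul(2, Pow(J, 2))) (Function('x')(J) = Add(Add(Pow(J, 2), Pow(J, 2)), 15) = Add(Mul(2, Pow(J, 2)), 15) = Add(15, Mul(2, Pow(J, 2))))
Function('l')(E) = Mul(Pow(Add(7, E), -1), Add(122, E)) (Function('l')(E) = Mul(Add(122, E), Pow(Add(7, E), -1)) = Mul(Pow(Add(7, E), -1), Add(122, E)))
Add(Function('l')(Function('x')(-2)), -14529) = Add(Mul(Pow(Add(7, Add(15, Mul(2, Pow(-2, 2)))), -1), Add(122, Add(15, Mul(2, Pow(-2, 2))))), -14529) = Add(Mul(Pow(Add(7, Add(15, Mul(2, 4))), -1), Add(122, Add(15, Mul(2, 4)))), -14529) = Add(Mul(Pow(Add(7, Add(15, 8)), -1), Add(122, Add(15, 8))), -14529) = Add(Mul(Pow(Add(7, 23), -1), Add(122, 23)), -14529) = Add(Mul(Pow(30, -1), 145), -14529) = Add(Mul(Rational(1, 30), 145), -14529) = Add(Rational(29, 6), -14529) = Rational(-87145, 6)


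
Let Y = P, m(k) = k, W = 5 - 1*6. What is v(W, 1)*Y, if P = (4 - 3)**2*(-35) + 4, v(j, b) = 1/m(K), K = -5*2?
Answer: 31/10 ≈ 3.1000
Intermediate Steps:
W = -1 (W = 5 - 6 = -1)
K = -10
v(j, b) = -1/10 (v(j, b) = 1/(-10) = -1/10)
P = -31 (P = 1**2*(-35) + 4 = 1*(-35) + 4 = -35 + 4 = -31)
Y = -31
v(W, 1)*Y = -1/10*(-31) = 31/10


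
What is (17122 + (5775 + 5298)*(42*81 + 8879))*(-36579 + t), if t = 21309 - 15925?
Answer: -4242664588825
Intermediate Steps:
t = 5384
(17122 + (5775 + 5298)*(42*81 + 8879))*(-36579 + t) = (17122 + (5775 + 5298)*(42*81 + 8879))*(-36579 + 5384) = (17122 + 11073*(3402 + 8879))*(-31195) = (17122 + 11073*12281)*(-31195) = (17122 + 135987513)*(-31195) = 136004635*(-31195) = -4242664588825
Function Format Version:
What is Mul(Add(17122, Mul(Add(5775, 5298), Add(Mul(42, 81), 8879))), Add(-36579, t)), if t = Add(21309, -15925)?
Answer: -4242664588825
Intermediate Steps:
t = 5384
Mul(Add(17122, Mul(Add(5775, 5298), Add(Mul(42, 81), 8879))), Add(-36579, t)) = Mul(Add(17122, Mul(Add(5775, 5298), Add(Mul(42, 81), 8879))), Add(-36579, 5384)) = Mul(Add(17122, Mul(11073, Add(3402, 8879))), -31195) = Mul(Add(17122, Mul(11073, 12281)), -31195) = Mul(Add(17122, 135987513), -31195) = Mul(136004635, -31195) = -4242664588825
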